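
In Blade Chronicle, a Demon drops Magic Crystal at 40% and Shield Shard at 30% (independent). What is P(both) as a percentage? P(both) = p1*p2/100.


For independent events, P(both) = P(A) * P(B)
= 40% * 30%
= 1200 / 100 %
= 12.0%

12.0%


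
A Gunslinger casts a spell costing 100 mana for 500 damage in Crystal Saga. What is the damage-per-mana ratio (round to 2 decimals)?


Efficiency = damage / mana
= 500 / 100
= 5.00

5.00 dmg/mana


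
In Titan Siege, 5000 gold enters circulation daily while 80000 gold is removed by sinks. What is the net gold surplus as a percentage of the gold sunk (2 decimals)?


Net gold = 5000 - 80000 = -75000
Inflation rate = net / sunk * 100 = -75000 / 80000 * 100
= -0.9375 * 100
= -93.75%

-93.75%


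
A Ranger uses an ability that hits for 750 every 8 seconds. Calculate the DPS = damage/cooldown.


DPS = damage / cooldown
= 750 / 8
= 93.75

93.75 DPS


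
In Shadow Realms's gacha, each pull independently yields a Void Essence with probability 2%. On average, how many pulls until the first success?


Expected pulls for a geometric distribution = 1/p = 100 / rate%
= 100 / 2
= 50.0

50.0 pulls


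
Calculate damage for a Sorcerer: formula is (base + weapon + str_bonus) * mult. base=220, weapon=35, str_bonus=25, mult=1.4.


Sum base + weapon + str = 220 + 35 + 25 = 280
Multiply by 1.4:
280 * 1.4 = 392.0

392.0 damage


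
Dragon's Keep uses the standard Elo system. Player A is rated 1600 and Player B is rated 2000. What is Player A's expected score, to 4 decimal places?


Elo expected score: Ea = 1/(1 + 10^((Rb-Ra)/400))
Rb - Ra = 2000 - 1600 = 400
(Rb-Ra)/400 = 400/400 = 1.0
10^1.0 = 10.0
Ea = 1/(1 + 10.0) = 1/11.0 = 0.0909

0.0909


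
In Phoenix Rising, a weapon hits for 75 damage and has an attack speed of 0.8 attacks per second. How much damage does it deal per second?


DPS = damage * attack_speed
= 75 * 0.8
= 60.0

60.0 DPS


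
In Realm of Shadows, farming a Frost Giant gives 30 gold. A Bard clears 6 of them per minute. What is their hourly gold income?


Gold per minute = 30 * 6 = 180
Gold per hour = 180 * 60 = 10800

10800 gold/hour


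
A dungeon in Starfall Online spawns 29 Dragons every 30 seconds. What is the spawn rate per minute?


Spawns per minute = count * (60 / interval)
= 29 * (60 / 30)
= 29 * 2.0
= 58.0

58.0 per minute


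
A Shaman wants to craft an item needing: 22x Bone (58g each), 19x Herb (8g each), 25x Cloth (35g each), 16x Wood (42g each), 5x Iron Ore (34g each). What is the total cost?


Cost breakdown:
  Bone: 22 * 58 = 1276
  Herb: 19 * 8 = 152
  Cloth: 25 * 35 = 875
  Wood: 16 * 42 = 672
  Iron Ore: 5 * 34 = 170
Total = 1276 + 152 + 875 + 672 + 170 = 3145

3145 gold


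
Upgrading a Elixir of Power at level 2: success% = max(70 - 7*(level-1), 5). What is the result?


raw_rate = 70 - 7 * (2 - 1)
= 70 - 7 * 1
= 70 - 7
= 63
Apply floor: max(63, 5) = 63%

63%


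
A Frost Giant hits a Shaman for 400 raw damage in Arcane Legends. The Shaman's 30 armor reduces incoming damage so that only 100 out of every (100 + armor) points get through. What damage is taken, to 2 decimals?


actual = 400 * 100 / (100 + 30)
= 400 * 100 / 130
= 40000 / 130
= 307.69

307.69 damage


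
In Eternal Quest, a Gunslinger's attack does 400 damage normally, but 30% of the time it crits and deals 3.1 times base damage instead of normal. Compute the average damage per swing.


E[dmg] = base * (1 + crit_chance * (crit_mult - 1))
cc as decimal = 30/100 = 0.3
cm - 1 = 3.1 - 1 = 2.1
Bonus factor = 0.3 * 2.1 = 0.63
Total multiplier = 1 + 0.63 = 1.63
Expected damage = 400 * 1.63 = 652.00

652.00 damage


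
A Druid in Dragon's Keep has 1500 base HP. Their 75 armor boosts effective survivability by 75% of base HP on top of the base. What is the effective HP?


EHP = 1500 * (1 + 75/100)
= 1500 * (1 + 0.75)
= 1500 * 1.75
= 2625.0

2625.0 EHP


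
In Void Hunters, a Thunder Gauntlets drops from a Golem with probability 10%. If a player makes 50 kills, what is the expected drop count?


Expected drops = kills * (drop_rate / 100)
= 50 * (10 / 100)
= 50 * 0.1
= 5.0

5.0 drops


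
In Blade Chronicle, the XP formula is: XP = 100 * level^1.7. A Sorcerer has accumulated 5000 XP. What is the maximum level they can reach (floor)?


XP = 100 * level^1.7, so level = (XP / 100)^(1/1.7)
= (5000 / 100)^(1/1.7)
= 50.0^0.5882
= 9.9861
Floor: level = 9

level 9


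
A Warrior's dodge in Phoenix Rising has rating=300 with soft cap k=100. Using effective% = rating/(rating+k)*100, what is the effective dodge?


effective% = rating / (rating + k) * 100
= 300 / (300 + 100) * 100
= 300 / 400 * 100
= 0.75 * 100
= 75.00%

75.00%


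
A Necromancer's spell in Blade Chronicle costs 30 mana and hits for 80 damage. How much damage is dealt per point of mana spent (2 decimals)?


Efficiency = damage / mana
= 80 / 30
= 2.67

2.67 dmg/mana


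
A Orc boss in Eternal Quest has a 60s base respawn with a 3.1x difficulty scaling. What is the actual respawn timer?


Respawn time = base * multiplier
= 60 * 3.1
= 186.0 seconds

186.0 seconds


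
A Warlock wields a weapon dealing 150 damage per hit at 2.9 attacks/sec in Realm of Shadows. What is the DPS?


DPS = damage * attack_speed
= 150 * 2.9
= 435.0

435.0 DPS


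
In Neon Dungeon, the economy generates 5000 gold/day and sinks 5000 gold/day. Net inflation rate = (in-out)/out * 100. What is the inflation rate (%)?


Net gold = 5000 - 5000 = 0
Inflation rate = net / sunk * 100 = 0 / 5000 * 100
= 0.0 * 100
= 0.00%

0.00%


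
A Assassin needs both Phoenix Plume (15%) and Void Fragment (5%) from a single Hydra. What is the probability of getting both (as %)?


For independent events, P(both) = P(A) * P(B)
= 15% * 5%
= 75 / 100 %
= 0.75%

0.75%


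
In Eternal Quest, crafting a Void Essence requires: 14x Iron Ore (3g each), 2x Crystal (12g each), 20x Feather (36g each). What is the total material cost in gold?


Cost breakdown:
  Iron Ore: 14 * 3 = 42
  Crystal: 2 * 12 = 24
  Feather: 20 * 36 = 720
Total = 42 + 24 + 720 = 786

786 gold


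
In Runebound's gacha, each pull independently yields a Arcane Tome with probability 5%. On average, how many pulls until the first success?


Expected pulls for a geometric distribution = 1/p = 100 / rate%
= 100 / 5
= 20.0

20.0 pulls


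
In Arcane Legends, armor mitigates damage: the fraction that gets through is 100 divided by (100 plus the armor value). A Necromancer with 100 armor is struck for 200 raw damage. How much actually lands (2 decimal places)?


actual = 200 * 100 / (100 + 100)
= 200 * 100 / 200
= 20000 / 200
= 100.00

100.00 damage


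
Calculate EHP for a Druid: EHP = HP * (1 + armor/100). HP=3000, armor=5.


EHP = 3000 * (1 + 5/100)
= 3000 * (1 + 0.05)
= 3000 * 1.05
= 3150.0

3150.0 EHP


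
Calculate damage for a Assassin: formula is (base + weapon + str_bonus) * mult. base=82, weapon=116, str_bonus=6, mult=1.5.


Sum base + weapon + str = 82 + 116 + 6 = 204
Multiply by 1.5:
204 * 1.5 = 306.0

306.0 damage


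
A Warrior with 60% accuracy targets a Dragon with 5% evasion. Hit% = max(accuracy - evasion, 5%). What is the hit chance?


accuracy - evasion = 60 - 5 = 55
Apply floor: max(55, 5) = 55
Hit chance = 55%

55%


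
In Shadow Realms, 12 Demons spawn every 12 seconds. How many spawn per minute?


Spawns per minute = count * (60 / interval)
= 12 * (60 / 12)
= 12 * 5.0
= 60.0

60.0 per minute


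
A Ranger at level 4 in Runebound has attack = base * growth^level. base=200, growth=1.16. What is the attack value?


value = base * growth^level
= 200 * 1.16^4
= 200 * 1.810639
= 362.13

362.13 attack


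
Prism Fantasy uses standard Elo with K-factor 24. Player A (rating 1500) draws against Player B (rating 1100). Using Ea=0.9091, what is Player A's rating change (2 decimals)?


Elo update: delta = K * (S - Ea), where S = 0.5 (draws)
S - Ea = 0.5 - 0.9091 = -0.4091
Rating change = 24 * -0.4091
= -9.82

-9.82 rating points


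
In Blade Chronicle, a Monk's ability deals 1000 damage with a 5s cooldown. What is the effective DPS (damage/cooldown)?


DPS = damage / cooldown
= 1000 / 5
= 200.00

200.00 DPS


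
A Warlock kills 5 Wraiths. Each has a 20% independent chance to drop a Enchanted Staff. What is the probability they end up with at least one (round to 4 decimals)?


P(at least one) = 1 - P(none) = 1 - (1-p)^n
p = 20/100 = 0.2
1 - p = 0.8
(1 - p)^5 = 0.8^5 = 0.327680
P(at least one) = 1 - 0.327680 = 0.6723

0.6723


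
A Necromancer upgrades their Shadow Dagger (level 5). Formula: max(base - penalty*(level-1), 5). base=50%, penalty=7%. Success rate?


raw_rate = 50 - 7 * (5 - 1)
= 50 - 7 * 4
= 50 - 28
= 22
Apply floor: max(22, 5) = 22%

22%


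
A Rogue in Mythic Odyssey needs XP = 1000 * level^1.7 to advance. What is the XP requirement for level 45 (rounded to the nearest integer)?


XP = 1000 * level^1.7
Substitute level = 45:
XP = 1000 * 45^1.7
= 1000 * 646.3404
= 646340

646340 XP


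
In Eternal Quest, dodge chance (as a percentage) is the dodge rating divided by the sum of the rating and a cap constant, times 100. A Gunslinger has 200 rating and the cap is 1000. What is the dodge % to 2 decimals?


dodge% = 200 / (200 + 1000) * 100
= 200 / 1200 * 100
= 0.166667 * 100
= 16.67%

16.67%


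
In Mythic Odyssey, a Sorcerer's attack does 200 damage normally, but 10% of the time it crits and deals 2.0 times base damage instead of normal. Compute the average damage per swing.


E[dmg] = base * (1 + crit_chance * (crit_mult - 1))
cc as decimal = 10/100 = 0.1
cm - 1 = 2.0 - 1 = 1.0
Bonus factor = 0.1 * 1.0 = 0.1
Total multiplier = 1 + 0.1 = 1.1
Expected damage = 200 * 1.1 = 220.00

220.00 damage


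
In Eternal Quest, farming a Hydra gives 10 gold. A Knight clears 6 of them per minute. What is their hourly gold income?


Gold per minute = 10 * 6 = 60
Gold per hour = 60 * 60 = 3600

3600 gold/hour


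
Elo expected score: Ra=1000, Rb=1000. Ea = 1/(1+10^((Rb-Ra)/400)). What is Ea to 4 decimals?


Elo expected score: Ea = 1/(1 + 10^((Rb-Ra)/400))
Rb - Ra = 1000 - 1000 = 0
(Rb-Ra)/400 = 0/400 = 0.0
10^0.0 = 1.0
Ea = 1/(1 + 1.0) = 1/2.0 = 0.5000

0.5000


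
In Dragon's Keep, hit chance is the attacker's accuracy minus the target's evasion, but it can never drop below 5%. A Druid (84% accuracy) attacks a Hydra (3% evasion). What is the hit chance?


accuracy - evasion = 84 - 3 = 81
Apply floor: max(81, 5) = 81
Hit chance = 81%

81%


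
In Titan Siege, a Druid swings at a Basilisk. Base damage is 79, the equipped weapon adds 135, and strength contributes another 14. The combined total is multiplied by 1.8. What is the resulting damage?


Sum base + weapon + str = 79 + 135 + 14 = 228
Multiply by 1.8:
228 * 1.8 = 410.4

410.4 damage


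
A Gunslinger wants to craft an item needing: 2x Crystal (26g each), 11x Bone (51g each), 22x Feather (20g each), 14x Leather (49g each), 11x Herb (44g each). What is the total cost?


Cost breakdown:
  Crystal: 2 * 26 = 52
  Bone: 11 * 51 = 561
  Feather: 22 * 20 = 440
  Leather: 14 * 49 = 686
  Herb: 11 * 44 = 484
Total = 52 + 561 + 440 + 686 + 484 = 2223

2223 gold


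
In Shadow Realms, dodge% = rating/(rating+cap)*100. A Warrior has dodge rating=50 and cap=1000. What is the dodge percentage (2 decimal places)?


dodge% = 50 / (50 + 1000) * 100
= 50 / 1050 * 100
= 0.047619 * 100
= 4.76%

4.76%


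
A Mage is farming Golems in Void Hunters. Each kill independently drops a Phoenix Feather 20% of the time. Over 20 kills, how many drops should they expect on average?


Expected drops = kills * (drop_rate / 100)
= 20 * (20 / 100)
= 20 * 0.2
= 4.0

4.0 drops


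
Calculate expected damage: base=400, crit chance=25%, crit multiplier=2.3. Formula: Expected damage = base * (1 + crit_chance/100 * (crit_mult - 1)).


E[dmg] = base * (1 + crit_chance * (crit_mult - 1))
cc as decimal = 25/100 = 0.25
cm - 1 = 2.3 - 1 = 1.3
Bonus factor = 0.25 * 1.3 = 0.325
Total multiplier = 1 + 0.325 = 1.325
Expected damage = 400 * 1.325 = 530.00

530.00 damage


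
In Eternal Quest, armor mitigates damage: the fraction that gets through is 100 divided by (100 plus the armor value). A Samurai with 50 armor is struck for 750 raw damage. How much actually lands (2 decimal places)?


actual = 750 * 100 / (100 + 50)
= 750 * 100 / 150
= 75000 / 150
= 500.00

500.00 damage


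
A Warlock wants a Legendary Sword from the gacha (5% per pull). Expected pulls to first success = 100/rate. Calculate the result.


Expected pulls for a geometric distribution = 1/p = 100 / rate%
= 100 / 5
= 20.0

20.0 pulls


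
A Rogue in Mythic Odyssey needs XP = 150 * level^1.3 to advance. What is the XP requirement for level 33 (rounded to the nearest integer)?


XP = 150 * level^1.3
Substitute level = 33:
XP = 150 * 33^1.3
= 150 * 94.2037
= 14131

14131 XP


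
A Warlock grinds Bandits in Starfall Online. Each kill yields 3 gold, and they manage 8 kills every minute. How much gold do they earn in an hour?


Gold per minute = 3 * 8 = 24
Gold per hour = 24 * 60 = 1440

1440 gold/hour


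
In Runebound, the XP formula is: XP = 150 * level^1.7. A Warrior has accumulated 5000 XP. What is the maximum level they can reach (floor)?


XP = 150 * level^1.7, so level = (XP / 150)^(1/1.7)
= (5000 / 150)^(1/1.7)
= 33.3333^0.5882
= 7.867
Floor: level = 7

level 7


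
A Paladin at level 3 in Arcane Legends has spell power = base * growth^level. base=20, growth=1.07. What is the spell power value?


value = base * growth^level
= 20 * 1.07^3
= 20 * 1.225043
= 24.50

24.50 spell power


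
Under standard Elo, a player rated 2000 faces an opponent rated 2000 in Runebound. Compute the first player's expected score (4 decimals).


Elo expected score: Ea = 1/(1 + 10^((Rb-Ra)/400))
Rb - Ra = 2000 - 2000 = 0
(Rb-Ra)/400 = 0/400 = 0.0
10^0.0 = 1.0
Ea = 1/(1 + 1.0) = 1/2.0 = 0.5000

0.5000


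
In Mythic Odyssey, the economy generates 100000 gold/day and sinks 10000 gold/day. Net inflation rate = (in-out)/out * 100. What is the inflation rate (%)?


Net gold = 100000 - 10000 = 90000
Inflation rate = net / sunk * 100 = 90000 / 10000 * 100
= 9.0 * 100
= 900.00%

900.00%


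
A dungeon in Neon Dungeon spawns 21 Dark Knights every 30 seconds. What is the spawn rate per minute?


Spawns per minute = count * (60 / interval)
= 21 * (60 / 30)
= 21 * 2.0
= 42.0

42.0 per minute


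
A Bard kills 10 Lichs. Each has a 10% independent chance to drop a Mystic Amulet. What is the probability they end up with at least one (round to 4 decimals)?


P(at least one) = 1 - P(none) = 1 - (1-p)^n
p = 10/100 = 0.1
1 - p = 0.9
(1 - p)^10 = 0.9^10 = 0.348678
P(at least one) = 1 - 0.348678 = 0.6513

0.6513


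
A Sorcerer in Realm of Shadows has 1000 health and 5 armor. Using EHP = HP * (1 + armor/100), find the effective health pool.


EHP = 1000 * (1 + 5/100)
= 1000 * (1 + 0.05)
= 1000 * 1.05
= 1050.0

1050.0 EHP


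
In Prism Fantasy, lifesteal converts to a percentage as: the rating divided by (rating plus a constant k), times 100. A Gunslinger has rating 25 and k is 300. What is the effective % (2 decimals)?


effective% = rating / (rating + k) * 100
= 25 / (25 + 300) * 100
= 25 / 325 * 100
= 0.076923 * 100
= 7.69%

7.69%


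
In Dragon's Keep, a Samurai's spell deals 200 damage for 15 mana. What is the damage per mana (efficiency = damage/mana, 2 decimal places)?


Efficiency = damage / mana
= 200 / 15
= 13.33

13.33 dmg/mana


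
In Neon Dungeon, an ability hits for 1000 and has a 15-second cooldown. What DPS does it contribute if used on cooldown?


DPS = damage / cooldown
= 1000 / 15
= 66.67

66.67 DPS


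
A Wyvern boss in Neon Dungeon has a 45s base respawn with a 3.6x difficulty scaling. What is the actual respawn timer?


Respawn time = base * multiplier
= 45 * 3.6
= 162.0 seconds

162.0 seconds


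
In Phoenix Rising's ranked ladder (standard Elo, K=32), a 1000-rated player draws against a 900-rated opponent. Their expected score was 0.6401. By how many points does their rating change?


Elo update: delta = K * (S - Ea), where S = 0.5 (draws)
S - Ea = 0.5 - 0.6401 = -0.1401
Rating change = 32 * -0.1401
= -4.48

-4.48 rating points


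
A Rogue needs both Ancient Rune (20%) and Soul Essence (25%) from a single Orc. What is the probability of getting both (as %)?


For independent events, P(both) = P(A) * P(B)
= 20% * 25%
= 500 / 100 %
= 5.0%

5.0%


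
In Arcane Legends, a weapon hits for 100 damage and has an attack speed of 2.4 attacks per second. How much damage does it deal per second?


DPS = damage * attack_speed
= 100 * 2.4
= 240.0

240.0 DPS


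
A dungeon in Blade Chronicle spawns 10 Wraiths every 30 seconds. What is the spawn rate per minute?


Spawns per minute = count * (60 / interval)
= 10 * (60 / 30)
= 10 * 2.0
= 20.0

20.0 per minute


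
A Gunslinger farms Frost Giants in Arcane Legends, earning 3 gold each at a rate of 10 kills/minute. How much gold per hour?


Gold per minute = 3 * 10 = 30
Gold per hour = 30 * 60 = 1800

1800 gold/hour


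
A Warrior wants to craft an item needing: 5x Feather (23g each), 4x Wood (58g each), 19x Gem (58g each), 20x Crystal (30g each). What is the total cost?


Cost breakdown:
  Feather: 5 * 23 = 115
  Wood: 4 * 58 = 232
  Gem: 19 * 58 = 1102
  Crystal: 20 * 30 = 600
Total = 115 + 232 + 1102 + 600 = 2049

2049 gold


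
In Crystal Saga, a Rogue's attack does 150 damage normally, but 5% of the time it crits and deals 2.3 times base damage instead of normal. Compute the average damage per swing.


E[dmg] = base * (1 + crit_chance * (crit_mult - 1))
cc as decimal = 5/100 = 0.05
cm - 1 = 2.3 - 1 = 1.3
Bonus factor = 0.05 * 1.3 = 0.065
Total multiplier = 1 + 0.065 = 1.065
Expected damage = 150 * 1.065 = 159.75

159.75 damage


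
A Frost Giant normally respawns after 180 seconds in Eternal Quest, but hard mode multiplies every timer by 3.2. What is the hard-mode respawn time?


Respawn time = base * multiplier
= 180 * 3.2
= 576.0 seconds

576.0 seconds


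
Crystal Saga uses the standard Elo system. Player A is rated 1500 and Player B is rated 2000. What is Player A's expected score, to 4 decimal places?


Elo expected score: Ea = 1/(1 + 10^((Rb-Ra)/400))
Rb - Ra = 2000 - 1500 = 500
(Rb-Ra)/400 = 500/400 = 1.25
10^1.25 = 17.782794
Ea = 1/(1 + 17.782794) = 1/18.782794 = 0.0532

0.0532


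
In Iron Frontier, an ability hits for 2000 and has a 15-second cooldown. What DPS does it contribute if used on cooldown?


DPS = damage / cooldown
= 2000 / 15
= 133.33

133.33 DPS


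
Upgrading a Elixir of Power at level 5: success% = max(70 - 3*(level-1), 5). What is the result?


raw_rate = 70 - 3 * (5 - 1)
= 70 - 3 * 4
= 70 - 12
= 58
Apply floor: max(58, 5) = 58%

58%


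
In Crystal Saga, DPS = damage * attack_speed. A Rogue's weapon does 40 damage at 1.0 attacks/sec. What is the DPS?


DPS = damage * attack_speed
= 40 * 1.0
= 40.0

40.0 DPS


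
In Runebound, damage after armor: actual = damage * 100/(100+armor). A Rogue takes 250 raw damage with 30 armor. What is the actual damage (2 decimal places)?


actual = 250 * 100 / (100 + 30)
= 250 * 100 / 130
= 25000 / 130
= 192.31

192.31 damage


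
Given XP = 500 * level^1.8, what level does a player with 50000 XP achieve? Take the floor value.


XP = 500 * level^1.8, so level = (XP / 500)^(1/1.8)
= (50000 / 500)^(1/1.8)
= 100.0^0.5556
= 12.9155
Floor: level = 12

level 12


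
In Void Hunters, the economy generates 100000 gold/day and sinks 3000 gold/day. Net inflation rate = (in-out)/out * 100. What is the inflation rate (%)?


Net gold = 100000 - 3000 = 97000
Inflation rate = net / sunk * 100 = 97000 / 3000 * 100
= 32.333333 * 100
= 3233.33%

3233.33%


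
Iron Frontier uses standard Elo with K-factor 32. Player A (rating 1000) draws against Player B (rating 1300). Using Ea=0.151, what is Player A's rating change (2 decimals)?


Elo update: delta = K * (S - Ea), where S = 0.5 (draws)
S - Ea = 0.5 - 0.151 = 0.349
Rating change = 32 * 0.349
= 11.17

11.17 rating points


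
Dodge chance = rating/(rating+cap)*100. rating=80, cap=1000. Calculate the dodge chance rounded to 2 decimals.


dodge% = 80 / (80 + 1000) * 100
= 80 / 1080 * 100
= 0.074074 * 100
= 7.41%

7.41%


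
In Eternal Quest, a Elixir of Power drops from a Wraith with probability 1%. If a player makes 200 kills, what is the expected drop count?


Expected drops = kills * (drop_rate / 100)
= 200 * (1 / 100)
= 200 * 0.01
= 2.0

2.0 drops


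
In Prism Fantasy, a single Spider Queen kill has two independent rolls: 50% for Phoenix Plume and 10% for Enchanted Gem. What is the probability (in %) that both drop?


For independent events, P(both) = P(A) * P(B)
= 50% * 10%
= 500 / 100 %
= 5.0%

5.0%


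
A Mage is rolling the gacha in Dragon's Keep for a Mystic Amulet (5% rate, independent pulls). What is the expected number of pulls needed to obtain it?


Expected pulls for a geometric distribution = 1/p = 100 / rate%
= 100 / 5
= 20.0

20.0 pulls


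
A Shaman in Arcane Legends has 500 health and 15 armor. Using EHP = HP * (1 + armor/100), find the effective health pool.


EHP = 500 * (1 + 15/100)
= 500 * (1 + 0.15)
= 500 * 1.15
= 575.0

575.0 EHP


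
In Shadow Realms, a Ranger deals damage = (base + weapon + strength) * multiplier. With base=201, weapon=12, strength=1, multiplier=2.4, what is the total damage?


Sum base + weapon + str = 201 + 12 + 1 = 214
Multiply by 2.4:
214 * 2.4 = 513.6

513.6 damage


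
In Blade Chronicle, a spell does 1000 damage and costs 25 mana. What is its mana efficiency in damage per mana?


Efficiency = damage / mana
= 1000 / 25
= 40.00

40.00 dmg/mana


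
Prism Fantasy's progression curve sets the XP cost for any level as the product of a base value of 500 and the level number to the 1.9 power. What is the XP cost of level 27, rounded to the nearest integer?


XP = 500 * level^1.9
Substitute level = 27:
XP = 500 * 27^1.9
= 500 * 524.3136
= 262157

262157 XP


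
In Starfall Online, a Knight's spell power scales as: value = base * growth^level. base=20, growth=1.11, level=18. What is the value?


value = base * growth^level
= 20 * 1.11^18
= 20 * 6.543553
= 130.87

130.87 spell power


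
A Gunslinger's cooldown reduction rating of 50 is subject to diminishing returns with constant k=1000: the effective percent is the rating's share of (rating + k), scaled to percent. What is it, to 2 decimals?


effective% = rating / (rating + k) * 100
= 50 / (50 + 1000) * 100
= 50 / 1050 * 100
= 0.047619 * 100
= 4.76%

4.76%


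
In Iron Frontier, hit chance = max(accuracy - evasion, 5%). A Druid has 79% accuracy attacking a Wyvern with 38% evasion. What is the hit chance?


accuracy - evasion = 79 - 38 = 41
Apply floor: max(41, 5) = 41
Hit chance = 41%

41%


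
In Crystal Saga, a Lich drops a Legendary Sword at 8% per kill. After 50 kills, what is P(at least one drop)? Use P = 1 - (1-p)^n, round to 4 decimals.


P(at least one) = 1 - P(none) = 1 - (1-p)^n
p = 8/100 = 0.08
1 - p = 0.92
(1 - p)^50 = 0.92^50 = 0.015466
P(at least one) = 1 - 0.015466 = 0.9845

0.9845


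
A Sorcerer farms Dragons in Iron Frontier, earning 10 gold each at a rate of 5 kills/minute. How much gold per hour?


Gold per minute = 10 * 5 = 50
Gold per hour = 50 * 60 = 3000

3000 gold/hour


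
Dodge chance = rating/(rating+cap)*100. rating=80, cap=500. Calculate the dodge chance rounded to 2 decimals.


dodge% = 80 / (80 + 500) * 100
= 80 / 580 * 100
= 0.137931 * 100
= 13.79%

13.79%


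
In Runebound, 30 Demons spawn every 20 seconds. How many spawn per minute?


Spawns per minute = count * (60 / interval)
= 30 * (60 / 20)
= 30 * 3.0
= 90.0

90.0 per minute


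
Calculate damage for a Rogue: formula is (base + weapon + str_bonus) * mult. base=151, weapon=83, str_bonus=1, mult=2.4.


Sum base + weapon + str = 151 + 83 + 1 = 235
Multiply by 2.4:
235 * 2.4 = 564.0

564.0 damage


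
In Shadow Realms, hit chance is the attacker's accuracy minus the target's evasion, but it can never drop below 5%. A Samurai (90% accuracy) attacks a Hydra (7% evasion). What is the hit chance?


accuracy - evasion = 90 - 7 = 83
Apply floor: max(83, 5) = 83
Hit chance = 83%

83%


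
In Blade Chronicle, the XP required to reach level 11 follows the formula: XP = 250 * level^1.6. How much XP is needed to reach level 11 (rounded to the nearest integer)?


XP = 250 * level^1.6
Substitute level = 11:
XP = 250 * 11^1.6
= 250 * 46.3691
= 11592

11592 XP


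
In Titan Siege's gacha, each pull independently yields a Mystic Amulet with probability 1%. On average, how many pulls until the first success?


Expected pulls for a geometric distribution = 1/p = 100 / rate%
= 100 / 1
= 100.0

100.0 pulls


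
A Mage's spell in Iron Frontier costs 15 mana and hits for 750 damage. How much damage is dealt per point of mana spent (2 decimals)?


Efficiency = damage / mana
= 750 / 15
= 50.00

50.00 dmg/mana


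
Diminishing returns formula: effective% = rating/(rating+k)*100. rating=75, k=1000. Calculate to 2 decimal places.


effective% = rating / (rating + k) * 100
= 75 / (75 + 1000) * 100
= 75 / 1075 * 100
= 0.069767 * 100
= 6.98%

6.98%


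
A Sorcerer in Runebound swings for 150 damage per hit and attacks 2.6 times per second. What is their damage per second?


DPS = damage * attack_speed
= 150 * 2.6
= 390.0

390.0 DPS


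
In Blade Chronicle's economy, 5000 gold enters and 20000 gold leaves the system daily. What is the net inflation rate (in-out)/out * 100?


Net gold = 5000 - 20000 = -15000
Inflation rate = net / sunk * 100 = -15000 / 20000 * 100
= -0.75 * 100
= -75.00%

-75.00%


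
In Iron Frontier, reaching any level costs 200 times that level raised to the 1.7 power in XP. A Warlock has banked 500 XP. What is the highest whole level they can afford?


XP = 200 * level^1.7, so level = (XP / 200)^(1/1.7)
= (500 / 200)^(1/1.7)
= 2.5^0.5882
= 1.7143
Floor: level = 1

level 1


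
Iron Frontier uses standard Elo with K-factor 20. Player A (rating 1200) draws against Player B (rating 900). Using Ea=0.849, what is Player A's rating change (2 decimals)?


Elo update: delta = K * (S - Ea), where S = 0.5 (draws)
S - Ea = 0.5 - 0.849 = -0.349
Rating change = 20 * -0.349
= -6.98

-6.98 rating points


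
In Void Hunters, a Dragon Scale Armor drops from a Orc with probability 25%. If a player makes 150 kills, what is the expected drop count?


Expected drops = kills * (drop_rate / 100)
= 150 * (25 / 100)
= 150 * 0.25
= 37.5

37.5 drops


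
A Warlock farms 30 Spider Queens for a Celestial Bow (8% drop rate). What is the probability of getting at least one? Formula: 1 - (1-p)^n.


P(at least one) = 1 - P(none) = 1 - (1-p)^n
p = 8/100 = 0.08
1 - p = 0.92
(1 - p)^30 = 0.92^30 = 0.081966
P(at least one) = 1 - 0.081966 = 0.9180

0.9180


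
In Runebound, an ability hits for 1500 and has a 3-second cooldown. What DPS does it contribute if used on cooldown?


DPS = damage / cooldown
= 1500 / 3
= 500.00

500.00 DPS


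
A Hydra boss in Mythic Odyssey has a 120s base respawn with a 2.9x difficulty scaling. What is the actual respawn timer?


Respawn time = base * multiplier
= 120 * 2.9
= 348.0 seconds

348.0 seconds


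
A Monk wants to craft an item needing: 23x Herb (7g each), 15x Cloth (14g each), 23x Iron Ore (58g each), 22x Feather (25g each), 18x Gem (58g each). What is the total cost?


Cost breakdown:
  Herb: 23 * 7 = 161
  Cloth: 15 * 14 = 210
  Iron Ore: 23 * 58 = 1334
  Feather: 22 * 25 = 550
  Gem: 18 * 58 = 1044
Total = 161 + 210 + 1334 + 550 + 1044 = 3299

3299 gold


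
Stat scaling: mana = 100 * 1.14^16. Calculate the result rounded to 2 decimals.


value = base * growth^level
= 100 * 1.14^16
= 100 * 8.137249
= 813.72

813.72 mana


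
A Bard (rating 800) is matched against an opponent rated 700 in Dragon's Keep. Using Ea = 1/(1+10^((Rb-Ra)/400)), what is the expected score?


Elo expected score: Ea = 1/(1 + 10^((Rb-Ra)/400))
Rb - Ra = 700 - 800 = -100
(Rb-Ra)/400 = -100/400 = -0.25
10^-0.25 = 0.562341
Ea = 1/(1 + 0.562341) = 1/1.562341 = 0.6401

0.6401


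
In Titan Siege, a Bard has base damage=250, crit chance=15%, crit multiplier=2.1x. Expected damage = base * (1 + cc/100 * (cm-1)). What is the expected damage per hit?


E[dmg] = base * (1 + crit_chance * (crit_mult - 1))
cc as decimal = 15/100 = 0.15
cm - 1 = 2.1 - 1 = 1.1
Bonus factor = 0.15 * 1.1 = 0.165
Total multiplier = 1 + 0.165 = 1.165
Expected damage = 250 * 1.165 = 291.25

291.25 damage


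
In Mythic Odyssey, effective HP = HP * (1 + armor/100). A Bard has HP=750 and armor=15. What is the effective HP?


EHP = 750 * (1 + 15/100)
= 750 * (1 + 0.15)
= 750 * 1.15
= 862.5

862.5 EHP


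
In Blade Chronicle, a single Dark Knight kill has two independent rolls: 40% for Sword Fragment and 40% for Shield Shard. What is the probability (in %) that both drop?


For independent events, P(both) = P(A) * P(B)
= 40% * 40%
= 1600 / 100 %
= 16.0%

16.0%


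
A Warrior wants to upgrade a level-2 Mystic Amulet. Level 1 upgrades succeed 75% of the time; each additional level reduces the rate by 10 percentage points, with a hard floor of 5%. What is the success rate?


raw_rate = 75 - 10 * (2 - 1)
= 75 - 10 * 1
= 75 - 10
= 65
Apply floor: max(65, 5) = 65%

65%


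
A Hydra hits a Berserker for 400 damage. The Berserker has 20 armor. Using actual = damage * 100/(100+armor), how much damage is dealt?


actual = 400 * 100 / (100 + 20)
= 400 * 100 / 120
= 40000 / 120
= 333.33

333.33 damage


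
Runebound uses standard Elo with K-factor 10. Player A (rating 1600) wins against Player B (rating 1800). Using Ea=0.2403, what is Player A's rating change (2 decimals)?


Elo update: delta = K * (S - Ea), where S = 1 (wins)
S - Ea = 1 - 0.2403 = 0.7597
Rating change = 10 * 0.7597
= 7.60

7.60 rating points


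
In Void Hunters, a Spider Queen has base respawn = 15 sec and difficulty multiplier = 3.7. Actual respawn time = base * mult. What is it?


Respawn time = base * multiplier
= 15 * 3.7
= 55.5 seconds

55.5 seconds


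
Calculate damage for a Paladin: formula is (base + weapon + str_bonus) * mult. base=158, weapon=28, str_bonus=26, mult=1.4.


Sum base + weapon + str = 158 + 28 + 26 = 212
Multiply by 1.4:
212 * 1.4 = 296.8

296.8 damage


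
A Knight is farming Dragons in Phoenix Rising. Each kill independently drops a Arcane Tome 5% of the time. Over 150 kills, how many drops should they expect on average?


Expected drops = kills * (drop_rate / 100)
= 150 * (5 / 100)
= 150 * 0.05
= 7.5

7.5 drops


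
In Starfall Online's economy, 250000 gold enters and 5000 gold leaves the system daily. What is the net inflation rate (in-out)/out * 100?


Net gold = 250000 - 5000 = 245000
Inflation rate = net / sunk * 100 = 245000 / 5000 * 100
= 49.0 * 100
= 4900.00%

4900.00%


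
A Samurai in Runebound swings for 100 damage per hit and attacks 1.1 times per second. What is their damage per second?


DPS = damage * attack_speed
= 100 * 1.1
= 110.0

110.0 DPS


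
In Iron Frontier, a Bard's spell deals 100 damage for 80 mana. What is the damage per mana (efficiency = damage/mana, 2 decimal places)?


Efficiency = damage / mana
= 100 / 80
= 1.25

1.25 dmg/mana


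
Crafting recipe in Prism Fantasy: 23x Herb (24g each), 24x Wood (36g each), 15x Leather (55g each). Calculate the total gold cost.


Cost breakdown:
  Herb: 23 * 24 = 552
  Wood: 24 * 36 = 864
  Leather: 15 * 55 = 825
Total = 552 + 864 + 825 = 2241

2241 gold


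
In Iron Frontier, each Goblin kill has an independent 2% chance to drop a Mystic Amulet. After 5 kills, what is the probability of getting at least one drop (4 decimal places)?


P(at least one) = 1 - P(none) = 1 - (1-p)^n
p = 2/100 = 0.02
1 - p = 0.98
(1 - p)^5 = 0.98^5 = 0.903921
P(at least one) = 1 - 0.903921 = 0.0961

0.0961


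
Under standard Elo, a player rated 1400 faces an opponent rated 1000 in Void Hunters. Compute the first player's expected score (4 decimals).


Elo expected score: Ea = 1/(1 + 10^((Rb-Ra)/400))
Rb - Ra = 1000 - 1400 = -400
(Rb-Ra)/400 = -400/400 = -1.0
10^-1.0 = 0.1
Ea = 1/(1 + 0.1) = 1/1.1 = 0.9091

0.9091


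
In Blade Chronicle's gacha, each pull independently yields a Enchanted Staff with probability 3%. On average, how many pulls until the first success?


Expected pulls for a geometric distribution = 1/p = 100 / rate%
= 100 / 3
= 33.33

33.33 pulls


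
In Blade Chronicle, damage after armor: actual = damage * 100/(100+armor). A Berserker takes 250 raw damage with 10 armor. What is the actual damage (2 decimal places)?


actual = 250 * 100 / (100 + 10)
= 250 * 100 / 110
= 25000 / 110
= 227.27

227.27 damage


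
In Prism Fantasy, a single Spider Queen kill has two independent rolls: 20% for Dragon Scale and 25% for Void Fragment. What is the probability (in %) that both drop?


For independent events, P(both) = P(A) * P(B)
= 20% * 25%
= 500 / 100 %
= 5.0%

5.0%


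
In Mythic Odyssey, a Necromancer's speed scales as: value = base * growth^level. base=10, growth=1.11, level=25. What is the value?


value = base * growth^level
= 10 * 1.11^25
= 10 * 13.585464
= 135.85

135.85 speed


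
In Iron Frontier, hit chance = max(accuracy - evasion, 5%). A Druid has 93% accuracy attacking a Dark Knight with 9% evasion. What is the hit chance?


accuracy - evasion = 93 - 9 = 84
Apply floor: max(84, 5) = 84
Hit chance = 84%

84%


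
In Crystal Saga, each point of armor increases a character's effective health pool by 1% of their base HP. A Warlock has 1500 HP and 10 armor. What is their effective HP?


EHP = 1500 * (1 + 10/100)
= 1500 * (1 + 0.1)
= 1500 * 1.1
= 1650.0

1650.0 EHP


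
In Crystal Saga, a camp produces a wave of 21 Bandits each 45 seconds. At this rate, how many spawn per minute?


Spawns per minute = count * (60 / interval)
= 21 * (60 / 45)
= 21 * 1.3333
= 28.0

28.0 per minute


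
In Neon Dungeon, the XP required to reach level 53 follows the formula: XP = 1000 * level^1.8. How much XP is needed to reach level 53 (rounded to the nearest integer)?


XP = 1000 * level^1.8
Substitute level = 53:
XP = 1000 * 53^1.8
= 1000 * 1269.6867
= 1269687

1269687 XP


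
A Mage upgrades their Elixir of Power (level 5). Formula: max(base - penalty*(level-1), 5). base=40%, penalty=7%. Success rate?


raw_rate = 40 - 7 * (5 - 1)
= 40 - 7 * 4
= 40 - 28
= 12
Apply floor: max(12, 5) = 12%

12%


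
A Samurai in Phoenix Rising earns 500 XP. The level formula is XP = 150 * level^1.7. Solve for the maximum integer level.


XP = 150 * level^1.7, so level = (XP / 150)^(1/1.7)
= (500 / 150)^(1/1.7)
= 3.3333^0.5882
= 2.0304
Floor: level = 2

level 2


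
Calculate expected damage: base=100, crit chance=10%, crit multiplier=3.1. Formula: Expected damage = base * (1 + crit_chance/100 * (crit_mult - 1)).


E[dmg] = base * (1 + crit_chance * (crit_mult - 1))
cc as decimal = 10/100 = 0.1
cm - 1 = 3.1 - 1 = 2.1
Bonus factor = 0.1 * 2.1 = 0.21
Total multiplier = 1 + 0.21 = 1.21
Expected damage = 100 * 1.21 = 121.00

121.00 damage


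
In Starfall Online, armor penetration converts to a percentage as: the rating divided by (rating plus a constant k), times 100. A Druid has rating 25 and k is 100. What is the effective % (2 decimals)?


effective% = rating / (rating + k) * 100
= 25 / (25 + 100) * 100
= 25 / 125 * 100
= 0.2 * 100
= 20.00%

20.00%


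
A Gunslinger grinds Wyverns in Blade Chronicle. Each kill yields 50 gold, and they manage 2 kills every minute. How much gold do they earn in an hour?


Gold per minute = 50 * 2 = 100
Gold per hour = 100 * 60 = 6000

6000 gold/hour


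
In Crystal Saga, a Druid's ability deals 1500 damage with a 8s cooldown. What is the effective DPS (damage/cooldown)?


DPS = damage / cooldown
= 1500 / 8
= 187.50

187.50 DPS


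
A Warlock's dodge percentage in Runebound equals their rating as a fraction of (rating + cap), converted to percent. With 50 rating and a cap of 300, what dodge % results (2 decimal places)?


dodge% = 50 / (50 + 300) * 100
= 50 / 350 * 100
= 0.142857 * 100
= 14.29%

14.29%


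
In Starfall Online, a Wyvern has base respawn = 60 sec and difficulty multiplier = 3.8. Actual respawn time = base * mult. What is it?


Respawn time = base * multiplier
= 60 * 3.8
= 228.0 seconds

228.0 seconds


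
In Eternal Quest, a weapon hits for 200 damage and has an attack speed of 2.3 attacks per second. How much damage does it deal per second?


DPS = damage * attack_speed
= 200 * 2.3
= 460.0

460.0 DPS


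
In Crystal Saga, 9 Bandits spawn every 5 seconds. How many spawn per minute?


Spawns per minute = count * (60 / interval)
= 9 * (60 / 5)
= 9 * 12.0
= 108.0

108.0 per minute


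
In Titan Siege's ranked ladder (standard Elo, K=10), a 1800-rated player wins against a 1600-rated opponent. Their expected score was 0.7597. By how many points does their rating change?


Elo update: delta = K * (S - Ea), where S = 1 (wins)
S - Ea = 1 - 0.7597 = 0.2403
Rating change = 10 * 0.2403
= 2.40

2.40 rating points


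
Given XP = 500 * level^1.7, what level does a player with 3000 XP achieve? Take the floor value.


XP = 500 * level^1.7, so level = (XP / 500)^(1/1.7)
= (3000 / 500)^(1/1.7)
= 6.0^0.5882
= 2.869
Floor: level = 2

level 2


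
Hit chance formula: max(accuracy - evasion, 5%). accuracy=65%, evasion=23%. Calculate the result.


accuracy - evasion = 65 - 23 = 42
Apply floor: max(42, 5) = 42
Hit chance = 42%

42%


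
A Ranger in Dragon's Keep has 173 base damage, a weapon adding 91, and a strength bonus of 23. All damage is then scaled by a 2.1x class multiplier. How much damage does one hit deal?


Sum base + weapon + str = 173 + 91 + 23 = 287
Multiply by 2.1:
287 * 2.1 = 602.7

602.7 damage


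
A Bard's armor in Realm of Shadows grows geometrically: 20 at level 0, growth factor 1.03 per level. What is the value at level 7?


value = base * growth^level
= 20 * 1.03^7
= 20 * 1.229874
= 24.60

24.60 armor


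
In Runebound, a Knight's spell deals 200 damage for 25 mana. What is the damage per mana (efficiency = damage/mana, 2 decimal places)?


Efficiency = damage / mana
= 200 / 25
= 8.00

8.00 dmg/mana


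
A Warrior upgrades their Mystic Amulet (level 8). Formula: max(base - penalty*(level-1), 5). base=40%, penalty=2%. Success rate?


raw_rate = 40 - 2 * (8 - 1)
= 40 - 2 * 7
= 40 - 14
= 26
Apply floor: max(26, 5) = 26%

26%


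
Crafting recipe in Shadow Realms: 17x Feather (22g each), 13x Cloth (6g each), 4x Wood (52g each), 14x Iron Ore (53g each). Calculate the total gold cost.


Cost breakdown:
  Feather: 17 * 22 = 374
  Cloth: 13 * 6 = 78
  Wood: 4 * 52 = 208
  Iron Ore: 14 * 53 = 742
Total = 374 + 78 + 208 + 742 = 1402

1402 gold


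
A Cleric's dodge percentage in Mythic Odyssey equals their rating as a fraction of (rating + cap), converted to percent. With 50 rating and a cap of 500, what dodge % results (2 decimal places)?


dodge% = 50 / (50 + 500) * 100
= 50 / 550 * 100
= 0.090909 * 100
= 9.09%

9.09%


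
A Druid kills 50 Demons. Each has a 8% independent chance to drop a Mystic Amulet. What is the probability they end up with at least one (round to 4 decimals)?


P(at least one) = 1 - P(none) = 1 - (1-p)^n
p = 8/100 = 0.08
1 - p = 0.92
(1 - p)^50 = 0.92^50 = 0.015466
P(at least one) = 1 - 0.015466 = 0.9845

0.9845


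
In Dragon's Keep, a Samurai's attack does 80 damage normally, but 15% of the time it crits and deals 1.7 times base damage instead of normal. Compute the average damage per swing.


E[dmg] = base * (1 + crit_chance * (crit_mult - 1))
cc as decimal = 15/100 = 0.15
cm - 1 = 1.7 - 1 = 0.7
Bonus factor = 0.15 * 0.7 = 0.105
Total multiplier = 1 + 0.105 = 1.105
Expected damage = 80 * 1.105 = 88.40

88.40 damage
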